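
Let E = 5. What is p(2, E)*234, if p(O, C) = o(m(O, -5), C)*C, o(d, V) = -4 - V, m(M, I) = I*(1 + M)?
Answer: -10530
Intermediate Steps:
p(O, C) = C*(-4 - C) (p(O, C) = (-4 - C)*C = C*(-4 - C))
p(2, E)*234 = -1*5*(4 + 5)*234 = -1*5*9*234 = -45*234 = -10530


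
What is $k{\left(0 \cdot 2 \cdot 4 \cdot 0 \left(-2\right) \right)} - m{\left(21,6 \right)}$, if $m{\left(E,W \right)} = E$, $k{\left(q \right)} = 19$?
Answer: $-2$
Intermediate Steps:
$k{\left(0 \cdot 2 \cdot 4 \cdot 0 \left(-2\right) \right)} - m{\left(21,6 \right)} = 19 - 21 = -2$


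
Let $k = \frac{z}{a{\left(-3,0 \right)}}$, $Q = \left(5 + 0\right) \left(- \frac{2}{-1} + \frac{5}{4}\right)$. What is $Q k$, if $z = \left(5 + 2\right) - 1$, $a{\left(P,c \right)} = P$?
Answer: $- \frac{65}{2} \approx -32.5$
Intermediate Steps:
$Q = \frac{65}{4}$ ($Q = 5 \left(\left(-2\right) \left(-1\right) + 5 \cdot \frac{1}{4}\right) = 5 \left(2 + \frac{5}{4}\right) = 5 \cdot \frac{13}{4} = \frac{65}{4} \approx 16.25$)
$z = 6$ ($z = 7 - 1 = 6$)
$k = -2$ ($k = \frac{6}{-3} = 6 \left(- \frac{1}{3}\right) = -2$)
$Q k = \frac{65}{4} \left(-2\right) = - \frac{65}{2}$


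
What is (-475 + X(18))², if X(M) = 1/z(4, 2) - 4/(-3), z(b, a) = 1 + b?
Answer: 50438404/225 ≈ 2.2417e+5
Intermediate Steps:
X(M) = 23/15 (X(M) = 1/(1 + 4) - 4/(-3) = 1/5 - 4*(-⅓) = 1*(⅕) + 4/3 = ⅕ + 4/3 = 23/15)
(-475 + X(18))² = (-475 + 23/15)² = (-7102/15)² = 50438404/225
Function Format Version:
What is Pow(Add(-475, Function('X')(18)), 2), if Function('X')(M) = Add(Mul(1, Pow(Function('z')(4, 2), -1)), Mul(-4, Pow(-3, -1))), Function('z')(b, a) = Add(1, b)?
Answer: Rational(50438404, 225) ≈ 2.2417e+5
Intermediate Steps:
Function('X')(M) = Rational(23, 15) (Function('X')(M) = Add(Mul(1, Pow(Add(1, 4), -1)), Mul(-4, Pow(-3, -1))) = Add(Mul(1, Pow(5, -1)), Mul(-4, Rational(-1, 3))) = Add(Mul(1, Rational(1, 5)), Rational(4, 3)) = Add(Rational(1, 5), Rational(4, 3)) = Rational(23, 15))
Pow(Add(-475, Function('X')(18)), 2) = Pow(Add(-475, Rational(23, 15)), 2) = Pow(Rational(-7102, 15), 2) = Rational(50438404, 225)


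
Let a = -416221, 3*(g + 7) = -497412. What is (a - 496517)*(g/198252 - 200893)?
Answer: 6058694732140181/33042 ≈ 1.8336e+11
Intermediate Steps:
g = -165811 (g = -7 + (⅓)*(-497412) = -7 - 165804 = -165811)
(a - 496517)*(g/198252 - 200893) = (-416221 - 496517)*(-165811/198252 - 200893) = -912738*(-165811*1/198252 - 200893) = -912738*(-165811/198252 - 200893) = -912738*(-39827604847/198252) = 6058694732140181/33042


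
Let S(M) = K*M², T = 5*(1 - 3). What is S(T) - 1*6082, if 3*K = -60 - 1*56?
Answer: -29846/3 ≈ -9948.7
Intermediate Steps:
K = -116/3 (K = (-60 - 1*56)/3 = (-60 - 56)/3 = (⅓)*(-116) = -116/3 ≈ -38.667)
T = -10 (T = 5*(-2) = -10)
S(M) = -116*M²/3
S(T) - 1*6082 = -116/3*(-10)² - 1*6082 = -116/3*100 - 6082 = -11600/3 - 6082 = -29846/3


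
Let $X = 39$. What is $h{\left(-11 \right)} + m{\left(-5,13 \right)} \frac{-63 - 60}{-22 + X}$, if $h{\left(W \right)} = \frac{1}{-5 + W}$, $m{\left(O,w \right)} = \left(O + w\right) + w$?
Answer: $- \frac{41345}{272} \approx -152.0$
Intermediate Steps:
$m{\left(O,w \right)} = O + 2 w$
$h{\left(-11 \right)} + m{\left(-5,13 \right)} \frac{-63 - 60}{-22 + X} = \frac{1}{-5 - 11} + \left(-5 + 2 \cdot 13\right) \frac{-63 - 60}{-22 + 39} = \frac{1}{-16} + \left(-5 + 26\right) \left(- \frac{123}{17}\right) = - \frac{1}{16} + 21 \left(\left(-123\right) \frac{1}{17}\right) = - \frac{1}{16} + 21 \left(- \frac{123}{17}\right) = - \frac{1}{16} - \frac{2583}{17} = - \frac{41345}{272}$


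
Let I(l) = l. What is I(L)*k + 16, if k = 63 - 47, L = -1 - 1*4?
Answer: -64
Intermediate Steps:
L = -5 (L = -1 - 4 = -5)
k = 16
I(L)*k + 16 = -5*16 + 16 = -80 + 16 = -64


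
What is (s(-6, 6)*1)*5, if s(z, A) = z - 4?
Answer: -50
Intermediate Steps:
s(z, A) = -4 + z
(s(-6, 6)*1)*5 = ((-4 - 6)*1)*5 = -10*1*5 = -10*5 = -50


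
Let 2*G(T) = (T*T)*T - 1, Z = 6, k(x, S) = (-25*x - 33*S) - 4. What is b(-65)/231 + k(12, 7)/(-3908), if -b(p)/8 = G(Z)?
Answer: -3237295/902748 ≈ -3.5860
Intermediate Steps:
k(x, S) = -4 - 33*S - 25*x (k(x, S) = (-33*S - 25*x) - 4 = -4 - 33*S - 25*x)
G(T) = -1/2 + T**3/2 (G(T) = ((T*T)*T - 1)/2 = (T**2*T - 1)/2 = (T**3 - 1)/2 = (-1 + T**3)/2 = -1/2 + T**3/2)
b(p) = -860 (b(p) = -8*(-1/2 + (1/2)*6**3) = -8*(-1/2 + (1/2)*216) = -8*(-1/2 + 108) = -8*215/2 = -860)
b(-65)/231 + k(12, 7)/(-3908) = -860/231 + (-4 - 33*7 - 25*12)/(-3908) = -860*1/231 + (-4 - 231 - 300)*(-1/3908) = -860/231 - 535*(-1/3908) = -860/231 + 535/3908 = -3237295/902748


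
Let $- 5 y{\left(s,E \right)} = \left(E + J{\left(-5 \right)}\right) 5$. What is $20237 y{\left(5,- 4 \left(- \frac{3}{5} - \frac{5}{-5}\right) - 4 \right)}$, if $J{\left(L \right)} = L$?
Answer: $\frac{1072561}{5} \approx 2.1451 \cdot 10^{5}$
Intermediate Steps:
$y{\left(s,E \right)} = 5 - E$ ($y{\left(s,E \right)} = - \frac{\left(E - 5\right) 5}{5} = - \frac{\left(-5 + E\right) 5}{5} = - \frac{-25 + 5 E}{5} = 5 - E$)
$20237 y{\left(5,- 4 \left(- \frac{3}{5} - \frac{5}{-5}\right) - 4 \right)} = 20237 \left(5 - \left(- 4 \left(- \frac{3}{5} - \frac{5}{-5}\right) - 4\right)\right) = 20237 \left(5 - \left(- 4 \left(\left(-3\right) \frac{1}{5} - -1\right) - 4\right)\right) = 20237 \left(5 - \left(- 4 \left(- \frac{3}{5} + 1\right) - 4\right)\right) = 20237 \left(5 - \left(\left(-4\right) \frac{2}{5} - 4\right)\right) = 20237 \left(5 - \left(- \frac{8}{5} - 4\right)\right) = 20237 \left(5 - - \frac{28}{5}\right) = 20237 \left(5 + \frac{28}{5}\right) = 20237 \cdot \frac{53}{5} = \frac{1072561}{5}$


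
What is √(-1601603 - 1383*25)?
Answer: I*√1636178 ≈ 1279.1*I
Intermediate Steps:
√(-1601603 - 1383*25) = √(-1601603 - 34575) = √(-1636178) = I*√1636178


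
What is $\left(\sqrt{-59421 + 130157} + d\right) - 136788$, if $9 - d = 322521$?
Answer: $-459300 + 4 \sqrt{4421} \approx -4.5903 \cdot 10^{5}$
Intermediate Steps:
$d = -322512$ ($d = 9 - 322521 = -322512$)
$\left(\sqrt{-59421 + 130157} + d\right) - 136788 = \left(\sqrt{-59421 + 130157} - 322512\right) - 136788 = \left(\sqrt{70736} - 322512\right) - 136788 = \left(4 \sqrt{4421} - 322512\right) - 136788 = \left(-322512 + 4 \sqrt{4421}\right) - 136788 = -459300 + 4 \sqrt{4421}$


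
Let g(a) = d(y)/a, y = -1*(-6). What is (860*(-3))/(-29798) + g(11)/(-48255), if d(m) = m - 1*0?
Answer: 228216352/2636154565 ≈ 0.086572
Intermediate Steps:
y = 6
d(m) = m (d(m) = m + 0 = m)
g(a) = 6/a
(860*(-3))/(-29798) + g(11)/(-48255) = (860*(-3))/(-29798) + (6/11)/(-48255) = -2580*(-1/29798) + (6*(1/11))*(-1/48255) = 1290/14899 + (6/11)*(-1/48255) = 1290/14899 - 2/176935 = 228216352/2636154565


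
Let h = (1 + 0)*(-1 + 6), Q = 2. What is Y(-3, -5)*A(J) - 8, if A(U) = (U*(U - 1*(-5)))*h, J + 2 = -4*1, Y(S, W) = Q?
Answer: 52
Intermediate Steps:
Y(S, W) = 2
h = 5 (h = 1*5 = 5)
J = -6 (J = -2 - 4*1 = -2 - 4 = -6)
A(U) = 5*U*(5 + U) (A(U) = (U*(U - 1*(-5)))*5 = (U*(U + 5))*5 = (U*(5 + U))*5 = 5*U*(5 + U))
Y(-3, -5)*A(J) - 8 = 2*(5*(-6)*(5 - 6)) - 8 = 2*(5*(-6)*(-1)) - 8 = 2*30 - 8 = 60 - 8 = 52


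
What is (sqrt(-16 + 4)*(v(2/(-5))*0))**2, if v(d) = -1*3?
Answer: 0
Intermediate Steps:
v(d) = -3
(sqrt(-16 + 4)*(v(2/(-5))*0))**2 = (sqrt(-16 + 4)*(-3*0))**2 = (sqrt(-12)*0)**2 = ((2*I*sqrt(3))*0)**2 = 0**2 = 0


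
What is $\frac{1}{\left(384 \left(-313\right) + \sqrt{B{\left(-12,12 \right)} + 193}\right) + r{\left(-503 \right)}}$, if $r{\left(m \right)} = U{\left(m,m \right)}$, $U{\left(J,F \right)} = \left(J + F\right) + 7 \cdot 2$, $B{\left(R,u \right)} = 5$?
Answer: $- \frac{60592}{7342780829} - \frac{3 \sqrt{22}}{14685561658} \approx -8.2529 \cdot 10^{-6}$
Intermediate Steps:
$U{\left(J,F \right)} = 14 + F + J$ ($U{\left(J,F \right)} = \left(F + J\right) + 14 = 14 + F + J$)
$r{\left(m \right)} = 14 + 2 m$ ($r{\left(m \right)} = 14 + m + m = 14 + 2 m$)
$\frac{1}{\left(384 \left(-313\right) + \sqrt{B{\left(-12,12 \right)} + 193}\right) + r{\left(-503 \right)}} = \frac{1}{\left(384 \left(-313\right) + \sqrt{5 + 193}\right) + \left(14 + 2 \left(-503\right)\right)} = \frac{1}{\left(-120192 + \sqrt{198}\right) + \left(14 - 1006\right)} = \frac{1}{\left(-120192 + 3 \sqrt{22}\right) - 992} = \frac{1}{-121184 + 3 \sqrt{22}}$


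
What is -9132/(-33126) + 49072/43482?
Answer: 168553058/120032061 ≈ 1.4042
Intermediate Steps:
-9132/(-33126) + 49072/43482 = -9132*(-1/33126) + 49072*(1/43482) = 1522/5521 + 24536/21741 = 168553058/120032061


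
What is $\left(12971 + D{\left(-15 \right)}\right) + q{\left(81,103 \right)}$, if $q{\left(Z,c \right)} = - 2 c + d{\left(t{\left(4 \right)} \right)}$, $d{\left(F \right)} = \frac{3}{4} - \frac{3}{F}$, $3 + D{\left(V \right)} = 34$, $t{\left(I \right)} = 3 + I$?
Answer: $\frac{358297}{28} \approx 12796.0$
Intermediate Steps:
$D{\left(V \right)} = 31$ ($D{\left(V \right)} = -3 + 34 = 31$)
$d{\left(F \right)} = \frac{3}{4} - \frac{3}{F}$ ($d{\left(F \right)} = 3 \cdot \frac{1}{4} - \frac{3}{F} = \frac{3}{4} - \frac{3}{F}$)
$q{\left(Z,c \right)} = \frac{9}{28} - 2 c$ ($q{\left(Z,c \right)} = - 2 c + \left(\frac{3}{4} - \frac{3}{3 + 4}\right) = - 2 c + \left(\frac{3}{4} - \frac{3}{7}\right) = - 2 c + \frac{9}{28} = \frac{9}{28} - 2 c$)
$\left(12971 + D{\left(-15 \right)}\right) + q{\left(81,103 \right)} = \left(12971 + 31\right) + \left(\frac{9}{28} - 206\right) = 13002 + \left(\frac{9}{28} - 206\right) = 13002 - \frac{5759}{28} = \frac{358297}{28}$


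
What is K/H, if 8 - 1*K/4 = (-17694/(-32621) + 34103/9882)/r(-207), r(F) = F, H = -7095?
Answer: -1070233363406/236719954888065 ≈ -0.0045211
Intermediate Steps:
K = 1070233363406/33364334727 (K = 32 - 4*(-17694/(-32621) + 34103/9882)/(-207) = 32 - 4*(-17694*(-1/32621) + 34103*(1/9882))*(-1)/207 = 32 - 4*(17694/32621 + 34103/9882)*(-1)/207 = 32 - 2574652142*(-1)/(161180361*207) = 32 - 4*(-1287326071/66728669454) = 32 + 2574652142/33364334727 = 1070233363406/33364334727 ≈ 32.077)
K/H = (1070233363406/33364334727)/(-7095) = (1070233363406/33364334727)*(-1/7095) = -1070233363406/236719954888065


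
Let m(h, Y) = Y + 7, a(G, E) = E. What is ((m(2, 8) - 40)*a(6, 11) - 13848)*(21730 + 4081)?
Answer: -364528753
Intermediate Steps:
m(h, Y) = 7 + Y
((m(2, 8) - 40)*a(6, 11) - 13848)*(21730 + 4081) = (((7 + 8) - 40)*11 - 13848)*(21730 + 4081) = ((15 - 40)*11 - 13848)*25811 = (-25*11 - 13848)*25811 = (-275 - 13848)*25811 = -14123*25811 = -364528753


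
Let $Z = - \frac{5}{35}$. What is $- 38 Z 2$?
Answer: $\frac{76}{7} \approx 10.857$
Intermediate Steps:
$Z = - \frac{1}{7}$ ($Z = \left(-5\right) \frac{1}{35} = - \frac{1}{7} \approx -0.14286$)
$- 38 Z 2 = \left(-38\right) \left(- \frac{1}{7}\right) 2 = \frac{38}{7} \cdot 2 = \frac{76}{7}$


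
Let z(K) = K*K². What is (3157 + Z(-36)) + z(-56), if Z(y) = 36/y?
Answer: -172460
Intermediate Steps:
z(K) = K³
(3157 + Z(-36)) + z(-56) = (3157 + 36/(-36)) + (-56)³ = (3157 + 36*(-1/36)) - 175616 = (3157 - 1) - 175616 = 3156 - 175616 = -172460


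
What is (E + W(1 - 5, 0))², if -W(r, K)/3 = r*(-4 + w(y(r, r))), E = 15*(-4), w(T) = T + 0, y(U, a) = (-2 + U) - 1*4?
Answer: 51984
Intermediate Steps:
y(U, a) = -6 + U (y(U, a) = (-2 + U) - 4 = -6 + U)
w(T) = T
E = -60
W(r, K) = -3*r*(-10 + r) (W(r, K) = -3*r*(-4 + (-6 + r)) = -3*r*(-10 + r))
(E + W(1 - 5, 0))² = (-60 + 3*(1 - 5)*(10 - (1 - 5)))² = (-60 + 3*(-4)*(10 - 1*(-4)))² = (-60 + 3*(-4)*(10 + 4))² = (-60 + 3*(-4)*14)² = (-60 - 168)² = (-228)² = 51984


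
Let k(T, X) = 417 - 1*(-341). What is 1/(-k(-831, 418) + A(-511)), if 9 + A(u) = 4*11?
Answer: -1/723 ≈ -0.0013831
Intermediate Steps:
k(T, X) = 758 (k(T, X) = 417 + 341 = 758)
A(u) = 35 (A(u) = -9 + 4*11 = -9 + 44 = 35)
1/(-k(-831, 418) + A(-511)) = 1/(-1*758 + 35) = 1/(-758 + 35) = 1/(-723) = -1/723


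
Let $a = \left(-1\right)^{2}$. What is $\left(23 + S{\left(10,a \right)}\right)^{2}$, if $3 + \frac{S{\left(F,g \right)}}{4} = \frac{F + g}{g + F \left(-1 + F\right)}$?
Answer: $\frac{1092025}{8281} \approx 131.87$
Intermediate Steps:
$a = 1$
$S{\left(F,g \right)} = -12 + \frac{4 \left(F + g\right)}{g + F \left(-1 + F\right)}$ ($S{\left(F,g \right)} = -12 + 4 \frac{F + g}{g + F \left(-1 + F\right)} = -12 + \frac{4 \left(F + g\right)}{g + F \left(-1 + F\right)}$)
$\left(23 + S{\left(10,a \right)}\right)^{2} = \left(23 + \frac{4 \left(- 3 \cdot 10^{2} - 2 + 4 \cdot 10\right)}{1 + 10^{2} - 10}\right)^{2} = \left(23 + \frac{4 \left(\left(-3\right) 100 - 2 + 40\right)}{1 + 100 - 10}\right)^{2} = \left(23 + \frac{4 \left(-300 - 2 + 40\right)}{91}\right)^{2} = \left(23 + 4 \cdot \frac{1}{91} \left(-262\right)\right)^{2} = \left(23 - \frac{1048}{91}\right)^{2} = \left(\frac{1045}{91}\right)^{2} = \frac{1092025}{8281}$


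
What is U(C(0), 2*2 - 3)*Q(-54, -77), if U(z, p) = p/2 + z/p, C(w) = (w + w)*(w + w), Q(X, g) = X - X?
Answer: 0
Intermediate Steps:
Q(X, g) = 0
C(w) = 4*w² (C(w) = (2*w)*(2*w) = 4*w²)
U(z, p) = p/2 + z/p (U(z, p) = p*(½) + z/p = p/2 + z/p)
U(C(0), 2*2 - 3)*Q(-54, -77) = ((2*2 - 3)/2 + (4*0²)/(2*2 - 3))*0 = ((4 - 3)/2 + (4*0)/(4 - 3))*0 = ((½)*1 + 0/1)*0 = (½ + 0*1)*0 = (½ + 0)*0 = (½)*0 = 0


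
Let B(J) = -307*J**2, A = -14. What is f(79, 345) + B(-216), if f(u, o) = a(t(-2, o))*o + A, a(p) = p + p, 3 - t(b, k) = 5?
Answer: -14324786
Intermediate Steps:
t(b, k) = -2 (t(b, k) = 3 - 1*5 = 3 - 5 = -2)
a(p) = 2*p
f(u, o) = -14 - 4*o (f(u, o) = (2*(-2))*o - 14 = -4*o - 14 = -14 - 4*o)
f(79, 345) + B(-216) = (-14 - 4*345) - 307*(-216)**2 = (-14 - 1380) - 307*46656 = -1394 - 14323392 = -14324786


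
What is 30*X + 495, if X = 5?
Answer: 645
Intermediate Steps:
30*X + 495 = 30*5 + 495 = 150 + 495 = 645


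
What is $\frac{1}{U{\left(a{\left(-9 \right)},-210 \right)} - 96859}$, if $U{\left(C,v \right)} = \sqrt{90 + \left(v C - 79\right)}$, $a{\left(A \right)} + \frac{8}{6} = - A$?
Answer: $- \frac{96859}{9381667480} - \frac{i \sqrt{1599}}{9381667480} \approx -1.0324 \cdot 10^{-5} - 4.2623 \cdot 10^{-9} i$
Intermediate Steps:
$a{\left(A \right)} = - \frac{4}{3} - A$
$U{\left(C,v \right)} = \sqrt{11 + C v}$ ($U{\left(C,v \right)} = \sqrt{90 + \left(C v - 79\right)} = \sqrt{90 + \left(-79 + C v\right)} = \sqrt{11 + C v}$)
$\frac{1}{U{\left(a{\left(-9 \right)},-210 \right)} - 96859} = \frac{1}{\sqrt{11 + \left(- \frac{4}{3} - -9\right) \left(-210\right)} - 96859} = \frac{1}{\sqrt{11 + \left(- \frac{4}{3} + 9\right) \left(-210\right)} - 96859} = \frac{1}{\sqrt{11 + \frac{23}{3} \left(-210\right)} - 96859} = \frac{1}{\sqrt{11 - 1610} - 96859} = \frac{1}{\sqrt{-1599} - 96859} = \frac{1}{i \sqrt{1599} - 96859} = \frac{1}{-96859 + i \sqrt{1599}}$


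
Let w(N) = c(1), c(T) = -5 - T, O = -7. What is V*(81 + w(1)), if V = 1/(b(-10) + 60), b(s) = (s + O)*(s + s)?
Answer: 3/16 ≈ 0.18750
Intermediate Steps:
w(N) = -6 (w(N) = -5 - 1*1 = -5 - 1 = -6)
b(s) = 2*s*(-7 + s) (b(s) = (s - 7)*(s + s) = (-7 + s)*(2*s) = 2*s*(-7 + s))
V = 1/400 (V = 1/(2*(-10)*(-7 - 10) + 60) = 1/(2*(-10)*(-17) + 60) = 1/(340 + 60) = 1/400 ≈ 0.0025000)
V*(81 + w(1)) = (81 - 6)/400 = (1/400)*75 = 3/16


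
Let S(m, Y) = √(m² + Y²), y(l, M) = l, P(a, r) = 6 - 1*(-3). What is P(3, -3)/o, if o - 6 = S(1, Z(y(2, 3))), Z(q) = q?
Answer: 54/31 - 9*√5/31 ≈ 1.0928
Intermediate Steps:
P(a, r) = 9 (P(a, r) = 6 + 3 = 9)
S(m, Y) = √(Y² + m²)
o = 6 + √5 (o = 6 + √(2² + 1²) = 6 + √(4 + 1) = 6 + √5 ≈ 8.2361)
P(3, -3)/o = 9/(6 + √5)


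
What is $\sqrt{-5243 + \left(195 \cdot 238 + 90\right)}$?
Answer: $\sqrt{41257} \approx 203.12$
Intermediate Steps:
$\sqrt{-5243 + \left(195 \cdot 238 + 90\right)} = \sqrt{-5243 + \left(46410 + 90\right)} = \sqrt{-5243 + 46500} = \sqrt{41257}$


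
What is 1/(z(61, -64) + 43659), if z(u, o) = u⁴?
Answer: 1/13889500 ≈ 7.1997e-8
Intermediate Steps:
1/(z(61, -64) + 43659) = 1/(61⁴ + 43659) = 1/(13845841 + 43659) = 1/13889500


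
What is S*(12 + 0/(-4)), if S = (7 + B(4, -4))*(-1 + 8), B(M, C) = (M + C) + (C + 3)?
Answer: 504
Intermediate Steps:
B(M, C) = 3 + M + 2*C (B(M, C) = (C + M) + (3 + C) = 3 + M + 2*C)
S = 42 (S = (7 + (3 + 4 + 2*(-4)))*(-1 + 8) = (7 + (3 + 4 - 8))*7 = (7 - 1)*7 = 6*7 = 42)
S*(12 + 0/(-4)) = 42*(12 + 0/(-4)) = 42*(12 + 0*(-¼)) = 42*(12 + 0) = 42*12 = 504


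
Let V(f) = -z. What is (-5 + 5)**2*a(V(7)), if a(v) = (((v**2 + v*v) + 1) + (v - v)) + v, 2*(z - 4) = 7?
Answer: 0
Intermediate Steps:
z = 15/2 (z = 4 + (1/2)*7 = 4 + 7/2 = 15/2 ≈ 7.5000)
V(f) = -15/2 (V(f) = -1*15/2 = -15/2)
a(v) = 1 + v + 2*v**2 (a(v) = (((v**2 + v**2) + 1) + 0) + v = ((2*v**2 + 1) + 0) + v = ((1 + 2*v**2) + 0) + v = (1 + 2*v**2) + v = 1 + v + 2*v**2)
(-5 + 5)**2*a(V(7)) = (-5 + 5)**2*(1 - 15/2 + 2*(-15/2)**2) = 0**2*(1 - 15/2 + 2*(225/4)) = 0*(1 - 15/2 + 225/2) = 0*106 = 0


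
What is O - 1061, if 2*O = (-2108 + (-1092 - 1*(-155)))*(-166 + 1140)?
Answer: -1483976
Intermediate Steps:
O = -1482915 (O = ((-2108 + (-1092 - 1*(-155)))*(-166 + 1140))/2 = ((-2108 + (-1092 + 155))*974)/2 = ((-2108 - 937)*974)/2 = (-3045*974)/2 = (½)*(-2965830) = -1482915)
O - 1061 = -1482915 - 1061 = -1483976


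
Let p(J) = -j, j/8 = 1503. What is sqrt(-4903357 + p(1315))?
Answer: I*sqrt(4915381) ≈ 2217.1*I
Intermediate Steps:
j = 12024 (j = 8*1503 = 12024)
p(J) = -12024 (p(J) = -1*12024 = -12024)
sqrt(-4903357 + p(1315)) = sqrt(-4903357 - 12024) = sqrt(-4915381) = I*sqrt(4915381)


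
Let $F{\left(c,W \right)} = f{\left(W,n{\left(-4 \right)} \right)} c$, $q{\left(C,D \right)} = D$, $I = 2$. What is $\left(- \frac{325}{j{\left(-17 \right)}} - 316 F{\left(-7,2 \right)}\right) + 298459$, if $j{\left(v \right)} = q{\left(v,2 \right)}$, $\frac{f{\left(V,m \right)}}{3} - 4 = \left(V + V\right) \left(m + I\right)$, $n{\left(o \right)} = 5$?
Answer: $\frac{1021297}{2} \approx 5.1065 \cdot 10^{5}$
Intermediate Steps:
$f{\left(V,m \right)} = 12 + 6 V \left(2 + m\right)$ ($f{\left(V,m \right)} = 12 + 3 \left(V + V\right) \left(m + 2\right) = 12 + 3 \cdot 2 V \left(2 + m\right) = 12 + 6 V \left(2 + m\right)$)
$j{\left(v \right)} = 2$
$F{\left(c,W \right)} = c \left(12 + 42 W\right)$ ($F{\left(c,W \right)} = \left(12 + 12 W + 6 W 5\right) c = \left(12 + 12 W + 30 W\right) c = \left(12 + 42 W\right) c = c \left(12 + 42 W\right)$)
$\left(- \frac{325}{j{\left(-17 \right)}} - 316 F{\left(-7,2 \right)}\right) + 298459 = \left(- \frac{325}{2} - 316 \cdot 6 \left(-7\right) \left(2 + 7 \cdot 2\right)\right) + 298459 = \left(\left(-325\right) \frac{1}{2} - 316 \cdot 6 \left(-7\right) \left(2 + 14\right)\right) + 298459 = \left(- \frac{325}{2} - 316 \cdot 6 \left(-7\right) 16\right) + 298459 = \left(- \frac{325}{2} - -212352\right) + 298459 = \left(- \frac{325}{2} + 212352\right) + 298459 = \frac{424379}{2} + 298459 = \frac{1021297}{2}$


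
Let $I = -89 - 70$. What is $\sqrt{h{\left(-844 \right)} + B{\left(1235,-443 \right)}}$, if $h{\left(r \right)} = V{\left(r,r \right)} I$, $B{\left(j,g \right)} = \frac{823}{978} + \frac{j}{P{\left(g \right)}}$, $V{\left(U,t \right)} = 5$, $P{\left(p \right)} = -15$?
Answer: $\frac{i \sqrt{838350402}}{978} \approx 29.606 i$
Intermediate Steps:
$B{\left(j,g \right)} = \frac{823}{978} - \frac{j}{15}$ ($B{\left(j,g \right)} = \frac{823}{978} + \frac{j}{-15} = 823 \cdot \frac{1}{978} + j \left(- \frac{1}{15}\right) = \frac{823}{978} - \frac{j}{15}$)
$I = -159$ ($I = -89 - 70 = -159$)
$h{\left(r \right)} = -795$ ($h{\left(r \right)} = 5 \left(-159\right) = -795$)
$\sqrt{h{\left(-844 \right)} + B{\left(1235,-443 \right)}} = \sqrt{-795 + \left(\frac{823}{978} - \frac{247}{3}\right)} = \sqrt{-795 - \frac{79699}{978}} = \sqrt{- \frac{857209}{978}} = \frac{i \sqrt{838350402}}{978}$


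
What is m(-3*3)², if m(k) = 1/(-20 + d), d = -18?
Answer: 1/1444 ≈ 0.00069252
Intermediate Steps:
m(k) = -1/38 (m(k) = 1/(-20 - 18) = 1/(-38) = -1/38)
m(-3*3)² = (-1/38)² = 1/1444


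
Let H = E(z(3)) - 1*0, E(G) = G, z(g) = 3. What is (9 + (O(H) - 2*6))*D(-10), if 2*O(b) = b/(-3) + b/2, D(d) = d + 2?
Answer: 22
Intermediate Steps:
D(d) = 2 + d
H = 3 (H = 3 - 1*0 = 3 + 0 = 3)
O(b) = b/12 (O(b) = (b/(-3) + b/2)/2 = (b*(-⅓) + b*(½))/2 = (-b/3 + b/2)/2 = (b/6)/2 = b/12)
(9 + (O(H) - 2*6))*D(-10) = (9 + ((1/12)*3 - 2*6))*(2 - 10) = (9 + (¼ - 1*12))*(-8) = (9 + (¼ - 12))*(-8) = (9 - 47/4)*(-8) = -11/4*(-8) = 22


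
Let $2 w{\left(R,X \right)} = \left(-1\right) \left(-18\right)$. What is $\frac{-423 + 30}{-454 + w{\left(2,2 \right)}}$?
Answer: $\frac{393}{445} \approx 0.88315$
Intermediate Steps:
$w{\left(R,X \right)} = 9$ ($w{\left(R,X \right)} = \frac{\left(-1\right) \left(-18\right)}{2} = \frac{1}{2} \cdot 18 = 9$)
$\frac{-423 + 30}{-454 + w{\left(2,2 \right)}} = \frac{-423 + 30}{-454 + 9} = - \frac{393}{-445} = \left(-393\right) \left(- \frac{1}{445}\right) = \frac{393}{445}$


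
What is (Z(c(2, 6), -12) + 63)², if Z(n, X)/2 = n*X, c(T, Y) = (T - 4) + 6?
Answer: 1089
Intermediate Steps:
c(T, Y) = 2 + T (c(T, Y) = (-4 + T) + 6 = 2 + T)
Z(n, X) = 2*X*n (Z(n, X) = 2*(n*X) = 2*(X*n) = 2*X*n)
(Z(c(2, 6), -12) + 63)² = (2*(-12)*(2 + 2) + 63)² = (2*(-12)*4 + 63)² = (-96 + 63)² = (-33)² = 1089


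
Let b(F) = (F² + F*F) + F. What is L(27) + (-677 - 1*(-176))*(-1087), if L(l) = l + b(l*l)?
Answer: 1608225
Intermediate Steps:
b(F) = F + 2*F² (b(F) = (F² + F²) + F = 2*F² + F = F + 2*F²)
L(l) = l + l²*(1 + 2*l²) (L(l) = l + (l*l)*(1 + 2*(l*l)) = l + l²*(1 + 2*l²))
L(27) + (-677 - 1*(-176))*(-1087) = 27*(1 + 27 + 2*27³) + (-677 - 1*(-176))*(-1087) = 27*(1 + 27 + 2*19683) + (-677 + 176)*(-1087) = 27*(1 + 27 + 39366) - 501*(-1087) = 27*39394 + 544587 = 1063638 + 544587 = 1608225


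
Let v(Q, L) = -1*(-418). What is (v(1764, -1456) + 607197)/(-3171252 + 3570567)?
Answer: 121523/79863 ≈ 1.5216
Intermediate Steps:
v(Q, L) = 418
(v(1764, -1456) + 607197)/(-3171252 + 3570567) = (418 + 607197)/(-3171252 + 3570567) = 607615/399315 = 607615*(1/399315) = 121523/79863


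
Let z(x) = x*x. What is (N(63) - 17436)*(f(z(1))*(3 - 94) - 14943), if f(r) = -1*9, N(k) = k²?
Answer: 190207908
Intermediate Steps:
z(x) = x²
f(r) = -9
(N(63) - 17436)*(f(z(1))*(3 - 94) - 14943) = (63² - 17436)*(-9*(3 - 94) - 14943) = (3969 - 17436)*(-9*(-91) - 14943) = -13467*(819 - 14943) = -13467*(-14124) = 190207908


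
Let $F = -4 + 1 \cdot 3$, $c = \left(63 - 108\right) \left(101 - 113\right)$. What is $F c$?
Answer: $-540$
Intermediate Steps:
$c = 540$ ($c = \left(-45\right) \left(-12\right) = 540$)
$F = -1$ ($F = -4 + 3 = -1$)
$F c = \left(-1\right) 540 = -540$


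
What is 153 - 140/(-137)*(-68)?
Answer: 11441/137 ≈ 83.511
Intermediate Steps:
153 - 140/(-137)*(-68) = 153 - 140*(-1/137)*(-68) = 153 + (140/137)*(-68) = 153 - 9520/137 = 11441/137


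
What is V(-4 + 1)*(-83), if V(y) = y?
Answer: 249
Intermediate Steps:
V(-4 + 1)*(-83) = (-4 + 1)*(-83) = -3*(-83) = 249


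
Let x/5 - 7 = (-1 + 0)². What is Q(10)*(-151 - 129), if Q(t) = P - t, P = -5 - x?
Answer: 15400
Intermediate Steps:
x = 40 (x = 35 + 5*(-1 + 0)² = 35 + 5*(-1)² = 35 + 5*1 = 35 + 5 = 40)
P = -45 (P = -5 - 1*40 = -5 - 40 = -45)
Q(t) = -45 - t
Q(10)*(-151 - 129) = (-45 - 1*10)*(-151 - 129) = (-45 - 10)*(-280) = -55*(-280) = 15400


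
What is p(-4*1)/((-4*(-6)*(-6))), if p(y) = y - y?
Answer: 0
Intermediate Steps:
p(y) = 0
p(-4*1)/((-4*(-6)*(-6))) = 0/((-4*(-6)*(-6))) = 0/((24*(-6))) = 0/(-144) = 0*(-1/144) = 0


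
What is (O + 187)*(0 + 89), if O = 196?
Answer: 34087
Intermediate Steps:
(O + 187)*(0 + 89) = (196 + 187)*(0 + 89) = 383*89 = 34087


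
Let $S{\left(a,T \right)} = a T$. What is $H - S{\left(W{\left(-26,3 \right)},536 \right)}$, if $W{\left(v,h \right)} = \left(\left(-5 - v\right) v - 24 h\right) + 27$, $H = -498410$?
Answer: $-181634$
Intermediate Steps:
$W{\left(v,h \right)} = 27 - 24 h + v \left(-5 - v\right)$ ($W{\left(v,h \right)} = \left(v \left(-5 - v\right) - 24 h\right) + 27 = \left(- 24 h + v \left(-5 - v\right)\right) + 27 = 27 - 24 h + v \left(-5 - v\right)$)
$S{\left(a,T \right)} = T a$
$H - S{\left(W{\left(-26,3 \right)},536 \right)} = -498410 - 536 \left(27 - \left(-26\right)^{2} - 72 - -130\right) = -498410 - 536 \left(27 - 676 - 72 + 130\right) = -498410 - 536 \left(-591\right) = -498410 - -316776 = -498410 + 316776 = -181634$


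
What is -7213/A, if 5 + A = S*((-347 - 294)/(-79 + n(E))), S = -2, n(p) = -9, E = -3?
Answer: 317372/861 ≈ 368.61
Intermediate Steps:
A = -861/44 (A = -5 - 2*(-347 - 294)/(-79 - 9) = -5 - (-1282)/(-88) = -5 - (-1282)*(-1)/88 = -5 - 2*641/88 = -5 - 641/44 = -861/44 ≈ -19.568)
-7213/A = -7213/(-861/44) = -7213*(-44/861) = 317372/861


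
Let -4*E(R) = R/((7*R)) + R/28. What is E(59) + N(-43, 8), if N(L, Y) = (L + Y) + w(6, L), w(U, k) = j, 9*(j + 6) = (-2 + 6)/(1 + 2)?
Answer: -17891/432 ≈ -41.414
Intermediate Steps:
j = -158/27 (j = -6 + ((-2 + 6)/(1 + 2))/9 = -6 + (4/3)/9 = -6 + (4*(⅓))/9 = -6 + (⅑)*(4/3) = -6 + 4/27 = -158/27 ≈ -5.8519)
E(R) = -1/28 - R/112 (E(R) = -(R/((7*R)) + R/28)/4 = -(R*(1/(7*R)) + R*(1/28))/4 = -(⅐ + R/28)/4 = -1/28 - R/112)
w(U, k) = -158/27
N(L, Y) = -158/27 + L + Y (N(L, Y) = (L + Y) - 158/27 = -158/27 + L + Y)
E(59) + N(-43, 8) = (-1/28 - 1/112*59) + (-158/27 - 43 + 8) = (-1/28 - 59/112) - 1103/27 = -9/16 - 1103/27 = -17891/432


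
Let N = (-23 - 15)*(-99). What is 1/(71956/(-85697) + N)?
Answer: 85697/322320158 ≈ 0.00026588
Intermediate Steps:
N = 3762 (N = -38*(-99) = 3762)
1/(71956/(-85697) + N) = 1/(71956/(-85697) + 3762) = 1/(71956*(-1/85697) + 3762) = 1/(-71956/85697 + 3762) = 1/(322320158/85697) = 85697/322320158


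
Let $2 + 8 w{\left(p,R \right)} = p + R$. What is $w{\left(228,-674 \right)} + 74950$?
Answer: $74894$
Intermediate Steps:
$w{\left(p,R \right)} = - \frac{1}{4} + \frac{R}{8} + \frac{p}{8}$ ($w{\left(p,R \right)} = - \frac{1}{4} + \frac{p + R}{8} = - \frac{1}{4} + \frac{R + p}{8} = - \frac{1}{4} + \left(\frac{R}{8} + \frac{p}{8}\right) = - \frac{1}{4} + \frac{R}{8} + \frac{p}{8}$)
$w{\left(228,-674 \right)} + 74950 = \left(- \frac{1}{4} + \frac{1}{8} \left(-674\right) + \frac{1}{8} \cdot 228\right) + 74950 = \left(- \frac{1}{4} - \frac{337}{4} + \frac{57}{2}\right) + 74950 = -56 + 74950 = 74894$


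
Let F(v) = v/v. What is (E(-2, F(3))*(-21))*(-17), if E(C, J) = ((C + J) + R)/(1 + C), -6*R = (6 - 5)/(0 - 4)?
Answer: 2737/8 ≈ 342.13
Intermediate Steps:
F(v) = 1
R = 1/24 (R = -(6 - 5)/(6*(0 - 4)) = -1/(6*(-4)) = -(-1)/(6*4) = -⅙*(-¼) = 1/24 ≈ 0.041667)
E(C, J) = (1/24 + C + J)/(1 + C) (E(C, J) = ((C + J) + 1/24)/(1 + C) = (1/24 + C + J)/(1 + C))
(E(-2, F(3))*(-21))*(-17) = (((1/24 - 2 + 1)/(1 - 2))*(-21))*(-17) = ((-23/24/(-1))*(-21))*(-17) = (-1*(-23/24)*(-21))*(-17) = ((23/24)*(-21))*(-17) = -161/8*(-17) = 2737/8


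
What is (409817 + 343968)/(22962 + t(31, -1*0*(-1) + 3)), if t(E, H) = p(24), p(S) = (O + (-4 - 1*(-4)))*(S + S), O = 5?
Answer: 753785/23202 ≈ 32.488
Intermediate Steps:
p(S) = 10*S (p(S) = (5 + (-4 - 1*(-4)))*(S + S) = (5 + (-4 + 4))*(2*S) = (5 + 0)*(2*S) = 5*(2*S) = 10*S)
t(E, H) = 240 (t(E, H) = 10*24 = 240)
(409817 + 343968)/(22962 + t(31, -1*0*(-1) + 3)) = (409817 + 343968)/(22962 + 240) = 753785/23202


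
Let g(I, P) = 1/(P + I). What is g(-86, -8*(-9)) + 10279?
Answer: 143905/14 ≈ 10279.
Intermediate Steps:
g(I, P) = 1/(I + P)
g(-86, -8*(-9)) + 10279 = 1/(-86 - 8*(-9)) + 10279 = 1/(-86 + 72) + 10279 = 1/(-14) + 10279 = -1/14 + 10279 = 143905/14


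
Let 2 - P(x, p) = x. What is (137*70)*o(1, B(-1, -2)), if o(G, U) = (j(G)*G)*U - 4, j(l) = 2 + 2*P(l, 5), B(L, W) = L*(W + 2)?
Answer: -38360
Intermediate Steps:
P(x, p) = 2 - x
B(L, W) = L*(2 + W)
j(l) = 6 - 2*l (j(l) = 2 + 2*(2 - l) = 2 + (4 - 2*l) = 6 - 2*l)
o(G, U) = -4 + G*U*(6 - 2*G) (o(G, U) = ((6 - 2*G)*G)*U - 4 = (G*(6 - 2*G))*U - 4 = G*U*(6 - 2*G) - 4 = -4 + G*U*(6 - 2*G))
(137*70)*o(1, B(-1, -2)) = (137*70)*(-4 - 2*1*(-(2 - 2))*(-3 + 1)) = 9590*(-4 - 2*1*(-1*0)*(-2)) = 9590*(-4 - 2*1*0*(-2)) = 9590*(-4 + 0) = 9590*(-4) = -38360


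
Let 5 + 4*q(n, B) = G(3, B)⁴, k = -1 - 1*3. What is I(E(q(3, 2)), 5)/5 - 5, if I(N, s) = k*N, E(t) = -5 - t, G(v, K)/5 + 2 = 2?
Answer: -2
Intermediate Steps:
G(v, K) = 0 (G(v, K) = -10 + 5*2 = -10 + 10 = 0)
k = -4 (k = -1 - 3 = -4)
q(n, B) = -5/4 (q(n, B) = -5/4 + (¼)*0⁴ = -5/4 + (¼)*0 = -5/4 + 0 = -5/4)
I(N, s) = -4*N
I(E(q(3, 2)), 5)/5 - 5 = (-4*(-5 - 1*(-5/4)))/5 - 5 = (-4*(-5 + 5/4))/5 - 5 = (-4*(-15/4))/5 - 5 = (⅕)*15 - 5 = 3 - 5 = -2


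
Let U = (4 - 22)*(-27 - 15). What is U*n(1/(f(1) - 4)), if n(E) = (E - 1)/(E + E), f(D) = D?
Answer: 1512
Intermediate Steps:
n(E) = (-1 + E)/(2*E) (n(E) = (-1 + E)/((2*E)) = (-1 + E)*(1/(2*E)) = (-1 + E)/(2*E))
U = 756 (U = -18*(-42) = 756)
U*n(1/(f(1) - 4)) = 756*((-1 + 1/(1 - 4))/(2*(1/(1 - 4)))) = 756*((-1 + 1/(-3))/(2*(1/(-3)))) = 756*((-1 - 1/3)/(2*(-1/3))) = 756*((1/2)*(-3)*(-4/3)) = 756*2 = 1512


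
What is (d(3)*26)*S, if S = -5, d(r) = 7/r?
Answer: -910/3 ≈ -303.33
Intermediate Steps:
(d(3)*26)*S = ((7/3)*26)*(-5) = (182/3)*(-5) = -910/3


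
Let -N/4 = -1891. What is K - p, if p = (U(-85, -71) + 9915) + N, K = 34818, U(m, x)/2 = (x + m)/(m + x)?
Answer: 17337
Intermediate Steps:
N = 7564 (N = -4*(-1891) = 7564)
U(m, x) = 2 (U(m, x) = 2*((x + m)/(m + x)) = 2*((m + x)/(m + x)) = 2*1 = 2)
p = 17481 (p = (2 + 9915) + 7564 = 9917 + 7564 = 17481)
K - p = 34818 - 1*17481 = 34818 - 17481 = 17337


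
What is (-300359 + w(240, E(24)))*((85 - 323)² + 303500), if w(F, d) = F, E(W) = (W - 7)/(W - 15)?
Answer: -108086057136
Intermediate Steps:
E(W) = (-7 + W)/(-15 + W)
(-300359 + w(240, E(24)))*((85 - 323)² + 303500) = (-300359 + 240)*((85 - 323)² + 303500) = -300119*((-238)² + 303500) = -300119*(56644 + 303500) = -300119*360144 = -108086057136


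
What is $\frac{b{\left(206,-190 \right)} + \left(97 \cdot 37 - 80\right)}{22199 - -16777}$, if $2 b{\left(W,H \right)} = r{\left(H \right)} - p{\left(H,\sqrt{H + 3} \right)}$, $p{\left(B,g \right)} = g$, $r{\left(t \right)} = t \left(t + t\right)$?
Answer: $\frac{13203}{12992} - \frac{i \sqrt{187}}{77952} \approx 1.0162 - 0.00017543 i$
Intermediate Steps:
$r{\left(t \right)} = 2 t^{2}$ ($r{\left(t \right)} = t 2 t = 2 t^{2}$)
$b{\left(W,H \right)} = H^{2} - \frac{\sqrt{3 + H}}{2}$ ($b{\left(W,H \right)} = \frac{2 H^{2} - \sqrt{H + 3}}{2} = \frac{2 H^{2} - \sqrt{3 + H}}{2} = \frac{- \sqrt{3 + H} + 2 H^{2}}{2} = H^{2} - \frac{\sqrt{3 + H}}{2}$)
$\frac{b{\left(206,-190 \right)} + \left(97 \cdot 37 - 80\right)}{22199 - -16777} = \frac{\left(\left(-190\right)^{2} - \frac{\sqrt{3 - 190}}{2}\right) + \left(97 \cdot 37 - 80\right)}{22199 - -16777} = \frac{\left(36100 - \frac{\sqrt{-187}}{2}\right) + \left(3589 - 80\right)}{22199 + \left(-2987 + 19764\right)} = \frac{\left(36100 - \frac{i \sqrt{187}}{2}\right) + 3509}{22199 + 16777} = \frac{\left(36100 - \frac{i \sqrt{187}}{2}\right) + 3509}{38976} = \left(39609 - \frac{i \sqrt{187}}{2}\right) \frac{1}{38976} = \frac{13203}{12992} - \frac{i \sqrt{187}}{77952}$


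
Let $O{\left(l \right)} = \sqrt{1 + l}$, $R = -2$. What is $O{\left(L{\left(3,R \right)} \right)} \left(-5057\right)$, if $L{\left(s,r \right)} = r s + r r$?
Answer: $- 5057 i \approx - 5057.0 i$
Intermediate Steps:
$L{\left(s,r \right)} = r^{2} + r s$ ($L{\left(s,r \right)} = r s + r^{2} = r^{2} + r s$)
$O{\left(L{\left(3,R \right)} \right)} \left(-5057\right) = \sqrt{1 - 2 \left(-2 + 3\right)} \left(-5057\right) = \sqrt{1 - 2} \left(-5057\right) = \sqrt{-1} \left(-5057\right) = i \left(-5057\right) = - 5057 i$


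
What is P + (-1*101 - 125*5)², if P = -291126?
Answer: 235950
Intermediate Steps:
P + (-1*101 - 125*5)² = -291126 + (-1*101 - 125*5)² = -291126 + (-101 - 625)² = -291126 + (-726)² = -291126 + 527076 = 235950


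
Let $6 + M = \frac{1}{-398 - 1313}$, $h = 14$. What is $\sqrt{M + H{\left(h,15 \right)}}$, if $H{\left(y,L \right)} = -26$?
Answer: $\frac{i \sqrt{93682383}}{1711} \approx 5.6569 i$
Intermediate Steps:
$M = - \frac{10267}{1711}$ ($M = -6 + \frac{1}{-398 - 1313} = -6 + \frac{1}{-1711} = -6 - \frac{1}{1711} = - \frac{10267}{1711} \approx -6.0006$)
$\sqrt{M + H{\left(h,15 \right)}} = \sqrt{- \frac{10267}{1711} - 26} = \sqrt{- \frac{54753}{1711}} = \frac{i \sqrt{93682383}}{1711}$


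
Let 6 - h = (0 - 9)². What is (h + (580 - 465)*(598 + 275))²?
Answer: 10064102400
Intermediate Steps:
h = -75 (h = 6 - (0 - 9)² = 6 - 1*(-9)² = 6 - 1*81 = 6 - 81 = -75)
(h + (580 - 465)*(598 + 275))² = (-75 + (580 - 465)*(598 + 275))² = (-75 + 115*873)² = (-75 + 100395)² = 100320² = 10064102400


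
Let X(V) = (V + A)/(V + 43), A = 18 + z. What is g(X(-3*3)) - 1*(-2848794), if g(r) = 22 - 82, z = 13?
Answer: 2848734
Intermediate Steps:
A = 31 (A = 18 + 13 = 31)
X(V) = (31 + V)/(43 + V) (X(V) = (V + 31)/(V + 43) = (31 + V)/(43 + V))
g(r) = -60
g(X(-3*3)) - 1*(-2848794) = -60 - 1*(-2848794) = -60 + 2848794 = 2848734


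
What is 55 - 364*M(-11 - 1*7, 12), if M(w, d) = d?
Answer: -4313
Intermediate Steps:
55 - 364*M(-11 - 1*7, 12) = 55 - 364*12 = 55 - 4368 = -4313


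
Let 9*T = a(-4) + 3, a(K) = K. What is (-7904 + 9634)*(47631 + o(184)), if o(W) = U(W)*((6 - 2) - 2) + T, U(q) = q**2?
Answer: 1795888780/9 ≈ 1.9954e+8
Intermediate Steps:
T = -1/9 (T = (-4 + 3)/9 = (1/9)*(-1) = -1/9 ≈ -0.11111)
o(W) = -1/9 + 2*W**2 (o(W) = W**2*((6 - 2) - 2) - 1/9 = W**2*(4 - 2) - 1/9 = W**2*2 - 1/9 = 2*W**2 - 1/9 = -1/9 + 2*W**2)
(-7904 + 9634)*(47631 + o(184)) = (-7904 + 9634)*(47631 + (-1/9 + 2*184**2)) = 1730*(47631 + (-1/9 + 2*33856)) = 1730*(47631 + (-1/9 + 67712)) = 1730*(47631 + 609407/9) = 1730*(1038086/9) = 1795888780/9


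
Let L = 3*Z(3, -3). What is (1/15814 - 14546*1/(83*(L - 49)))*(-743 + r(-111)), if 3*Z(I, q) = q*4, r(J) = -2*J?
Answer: -119848499147/80066282 ≈ -1496.9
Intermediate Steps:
Z(I, q) = 4*q/3 (Z(I, q) = (q*4)/3 = (4*q)/3 = 4*q/3)
L = -12 (L = 3*((4/3)*(-3)) = 3*(-4) = -12)
(1/15814 - 14546*1/(83*(L - 49)))*(-743 + r(-111)) = (1/15814 - 14546*1/(83*(-12 - 49)))*(-743 - 2*(-111)) = (1/15814 - 14546/((-61*83)))*(-743 + 222) = (1/15814 - 14546/(-5063))*(-521) = (1/15814 - 14546*(-1/5063))*(-521) = (1/15814 + 14546/5063)*(-521) = (230035507/80066282)*(-521) = -119848499147/80066282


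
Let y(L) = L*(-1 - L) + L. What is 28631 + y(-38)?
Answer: 27187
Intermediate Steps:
y(L) = L + L*(-1 - L)
28631 + y(-38) = 28631 - 1*(-38)**2 = 28631 - 1*1444 = 28631 - 1444 = 27187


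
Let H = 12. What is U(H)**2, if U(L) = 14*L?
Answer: 28224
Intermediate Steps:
U(H)**2 = (14*12)**2 = 168**2 = 28224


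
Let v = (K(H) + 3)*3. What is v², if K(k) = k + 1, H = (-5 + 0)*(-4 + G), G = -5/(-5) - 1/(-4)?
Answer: 45369/16 ≈ 2835.6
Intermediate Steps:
G = 5/4 (G = -5*(-⅕) - 1*(-¼) = 1 + ¼ = 5/4 ≈ 1.2500)
H = 55/4 (H = (-5 + 0)*(-4 + 5/4) = -5*(-11/4) = 55/4 ≈ 13.750)
K(k) = 1 + k
v = 213/4 (v = ((1 + 55/4) + 3)*3 = (59/4 + 3)*3 = (71/4)*3 = 213/4 ≈ 53.250)
v² = (213/4)² = 45369/16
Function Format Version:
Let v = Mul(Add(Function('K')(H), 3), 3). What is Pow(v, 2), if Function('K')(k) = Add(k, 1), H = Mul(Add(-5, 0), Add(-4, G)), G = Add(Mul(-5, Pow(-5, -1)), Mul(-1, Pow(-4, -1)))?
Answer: Rational(45369, 16) ≈ 2835.6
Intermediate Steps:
G = Rational(5, 4) (G = Add(Mul(-5, Rational(-1, 5)), Mul(-1, Rational(-1, 4))) = Add(1, Rational(1, 4)) = Rational(5, 4) ≈ 1.2500)
H = Rational(55, 4) (H = Mul(Add(-5, 0), Add(-4, Rational(5, 4))) = Mul(-5, Rational(-11, 4)) = Rational(55, 4) ≈ 13.750)
Function('K')(k) = Add(1, k)
v = Rational(213, 4) (v = Mul(Add(Add(1, Rational(55, 4)), 3), 3) = Mul(Add(Rational(59, 4), 3), 3) = Mul(Rational(71, 4), 3) = Rational(213, 4) ≈ 53.250)
Pow(v, 2) = Pow(Rational(213, 4), 2) = Rational(45369, 16)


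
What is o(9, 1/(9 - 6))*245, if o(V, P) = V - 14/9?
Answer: 16415/9 ≈ 1823.9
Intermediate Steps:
o(V, P) = -14/9 + V (o(V, P) = V - 14*⅑ = V - 14/9 = -14/9 + V)
o(9, 1/(9 - 6))*245 = (-14/9 + 9)*245 = (67/9)*245 = 16415/9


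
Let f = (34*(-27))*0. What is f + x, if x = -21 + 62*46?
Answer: 2831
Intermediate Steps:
x = 2831 (x = -21 + 2852 = 2831)
f = 0 (f = -918*0 = 0)
f + x = 0 + 2831 = 2831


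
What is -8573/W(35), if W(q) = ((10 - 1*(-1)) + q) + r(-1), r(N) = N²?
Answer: -8573/47 ≈ -182.40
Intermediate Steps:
W(q) = 12 + q (W(q) = ((10 - 1*(-1)) + q) + (-1)² = ((10 + 1) + q) + 1 = (11 + q) + 1 = 12 + q)
-8573/W(35) = -8573/(12 + 35) = -8573/47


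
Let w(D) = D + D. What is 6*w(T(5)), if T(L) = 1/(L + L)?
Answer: 6/5 ≈ 1.2000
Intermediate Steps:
T(L) = 1/(2*L)
w(D) = 2*D
6*w(T(5)) = 6*(2*((½)/5)) = 6*(2*((½)*(⅕))) = 6*(2*(⅒)) = 6*(⅕) = 6/5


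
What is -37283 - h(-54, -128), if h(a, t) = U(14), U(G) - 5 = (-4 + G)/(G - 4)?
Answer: -37289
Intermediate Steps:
U(G) = 6 (U(G) = 5 + (-4 + G)/(G - 4) = 5 + (-4 + G)/(-4 + G) = 5 + 1 = 6)
h(a, t) = 6
-37283 - h(-54, -128) = -37283 - 1*6 = -37283 - 6 = -37289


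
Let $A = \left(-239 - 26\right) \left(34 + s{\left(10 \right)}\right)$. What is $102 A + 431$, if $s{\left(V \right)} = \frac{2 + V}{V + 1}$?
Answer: $- \frac{10428839}{11} \approx -9.4808 \cdot 10^{5}$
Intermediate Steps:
$s{\left(V \right)} = \frac{2 + V}{1 + V}$
$A = - \frac{102290}{11}$ ($A = \left(-239 - 26\right) \left(34 + \frac{2 + 10}{1 + 10}\right) = - 265 \left(34 + \frac{1}{11} \cdot 12\right) = - 265 \left(34 + \frac{12}{11}\right) = \left(-265\right) \frac{386}{11} = - \frac{102290}{11} \approx -9299.1$)
$102 A + 431 = 102 \left(- \frac{102290}{11}\right) + 431 = - \frac{10433580}{11} + 431 = - \frac{10428839}{11}$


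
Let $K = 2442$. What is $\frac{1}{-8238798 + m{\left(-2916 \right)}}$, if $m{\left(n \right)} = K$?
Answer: $- \frac{1}{8236356} \approx -1.2141 \cdot 10^{-7}$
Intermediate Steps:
$m{\left(n \right)} = 2442$
$\frac{1}{-8238798 + m{\left(-2916 \right)}} = \frac{1}{-8238798 + 2442} = \frac{1}{-8236356} = - \frac{1}{8236356}$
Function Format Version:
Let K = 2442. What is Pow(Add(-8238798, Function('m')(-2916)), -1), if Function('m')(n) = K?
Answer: Rational(-1, 8236356) ≈ -1.2141e-7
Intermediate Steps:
Function('m')(n) = 2442
Pow(Add(-8238798, Function('m')(-2916)), -1) = Pow(Add(-8238798, 2442), -1) = Pow(-8236356, -1) = Rational(-1, 8236356)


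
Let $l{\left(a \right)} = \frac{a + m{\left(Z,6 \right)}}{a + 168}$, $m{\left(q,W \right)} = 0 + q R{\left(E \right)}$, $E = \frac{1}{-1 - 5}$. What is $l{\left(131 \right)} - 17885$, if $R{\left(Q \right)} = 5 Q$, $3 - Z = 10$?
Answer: $- \frac{32084869}{1794} \approx -17885.0$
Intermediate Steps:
$Z = -7$ ($Z = 3 - 10 = -7$)
$E = - \frac{1}{6}$ ($E = \frac{1}{-6} = - \frac{1}{6} \approx -0.16667$)
$m{\left(q,W \right)} = - \frac{5 q}{6}$ ($m{\left(q,W \right)} = 0 + q 5 \left(- \frac{1}{6}\right) = 0 + q \left(- \frac{5}{6}\right) = 0 - \frac{5 q}{6} = - \frac{5 q}{6}$)
$l{\left(a \right)} = \frac{\frac{35}{6} + a}{168 + a}$ ($l{\left(a \right)} = \frac{a - - \frac{35}{6}}{a + 168} = \frac{a + \frac{35}{6}}{168 + a} = \frac{\frac{35}{6} + a}{168 + a}$)
$l{\left(131 \right)} - 17885 = \frac{\frac{35}{6} + 131}{168 + 131} - 17885 = \frac{1}{299} \cdot \frac{821}{6} - 17885 = \frac{821}{1794} - 17885 = - \frac{32084869}{1794}$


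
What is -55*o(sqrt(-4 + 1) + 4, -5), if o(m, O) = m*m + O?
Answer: -440 - 440*I*sqrt(3) ≈ -440.0 - 762.1*I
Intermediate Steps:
o(m, O) = O + m**2 (o(m, O) = m**2 + O = O + m**2)
-55*o(sqrt(-4 + 1) + 4, -5) = -55*(-5 + (sqrt(-4 + 1) + 4)**2) = -55*(-5 + (sqrt(-3) + 4)**2) = -55*(-5 + (I*sqrt(3) + 4)**2) = -55*(-5 + (4 + I*sqrt(3))**2) = 275 - 55*(4 + I*sqrt(3))**2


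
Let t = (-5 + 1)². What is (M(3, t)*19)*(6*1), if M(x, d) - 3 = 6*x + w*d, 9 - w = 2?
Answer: 15162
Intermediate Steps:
t = 16 (t = (-4)² = 16)
w = 7 (w = 9 - 1*2 = 9 - 2 = 7)
M(x, d) = 3 + 6*x + 7*d (M(x, d) = 3 + (6*x + 7*d) = 3 + 6*x + 7*d)
(M(3, t)*19)*(6*1) = ((3 + 6*3 + 7*16)*19)*(6*1) = ((3 + 18 + 112)*19)*6 = (133*19)*6 = 2527*6 = 15162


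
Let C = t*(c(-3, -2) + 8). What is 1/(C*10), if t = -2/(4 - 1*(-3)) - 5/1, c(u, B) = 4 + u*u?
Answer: -1/1110 ≈ -0.00090090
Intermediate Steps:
c(u, B) = 4 + u²
t = -37/7 (t = -2/(4 + 3) - 5*1 = -2/7 - 5 = -37/7 ≈ -5.2857)
C = -111 (C = -37*((4 + (-3)²) + 8)/7 = -37*((4 + 9) + 8)/7 = -37*(13 + 8)/7 = -37/7*21 = -111)
1/(C*10) = 1/(-111*10) = 1/(-1110) = -1/1110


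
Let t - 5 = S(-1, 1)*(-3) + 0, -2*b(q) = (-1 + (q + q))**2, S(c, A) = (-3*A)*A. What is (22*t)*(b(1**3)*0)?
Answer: 0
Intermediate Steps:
S(c, A) = -3*A**2
b(q) = -(-1 + 2*q)**2/2 (b(q) = -(-1 + (q + q))**2/2 = -(-1 + 2*q)**2/2)
t = 14 (t = 5 + (-3*1**2*(-3) + 0) = 5 + (-3*1*(-3) + 0) = 5 + (-3*(-3) + 0) = 5 + (9 + 0) = 5 + 9 = 14)
(22*t)*(b(1**3)*0) = (22*14)*(-(-1 + 2*1**3)**2/2*0) = 308*(-(-1 + 2*1)**2/2*0) = 308*(-(-1 + 2)**2/2*0) = 308*(-1/2*1**2*0) = 308*(-1/2*1*0) = 308*(-1/2*0) = 308*0 = 0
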